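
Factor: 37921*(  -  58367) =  -13^1 * 2917^1*58367^1=-2213335007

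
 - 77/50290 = - 77/50290 = - 0.00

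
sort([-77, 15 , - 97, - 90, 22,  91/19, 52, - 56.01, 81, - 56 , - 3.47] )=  [  -  97, - 90 , - 77,-56.01, - 56, - 3.47, 91/19, 15, 22  ,  52, 81 ]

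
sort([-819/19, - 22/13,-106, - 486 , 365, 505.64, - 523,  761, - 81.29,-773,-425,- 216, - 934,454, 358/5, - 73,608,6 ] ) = [-934,-773,-523,-486, - 425, - 216, - 106,-81.29,-73, - 819/19,-22/13,6,  358/5, 365, 454, 505.64,  608, 761 ] 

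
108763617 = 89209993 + 19553624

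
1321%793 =528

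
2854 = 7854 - 5000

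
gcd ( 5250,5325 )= 75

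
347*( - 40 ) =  - 13880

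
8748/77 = 8748/77 = 113.61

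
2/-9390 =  - 1 + 4694/4695 = - 0.00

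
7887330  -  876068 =7011262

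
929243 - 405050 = 524193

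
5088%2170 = 748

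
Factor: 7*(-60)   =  -2^2*3^1*5^1*7^1 = -420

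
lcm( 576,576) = 576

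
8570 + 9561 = 18131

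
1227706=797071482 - 795843776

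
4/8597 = 4/8597  =  0.00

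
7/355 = 7/355 = 0.02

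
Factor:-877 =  - 877^1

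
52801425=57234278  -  4432853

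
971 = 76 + 895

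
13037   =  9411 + 3626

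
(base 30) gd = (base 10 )493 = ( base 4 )13231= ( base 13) 2bc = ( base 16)1ED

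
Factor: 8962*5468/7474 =24502108/3737 = 2^2 * 37^ (-1 ) * 101^(-1)*1367^1*4481^1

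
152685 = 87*1755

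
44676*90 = 4020840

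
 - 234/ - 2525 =234/2525  =  0.09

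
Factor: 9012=2^2*3^1*751^1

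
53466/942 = 56  +  119/157= 56.76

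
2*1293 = 2586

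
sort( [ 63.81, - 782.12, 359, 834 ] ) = [ - 782.12 , 63.81,359,834 ]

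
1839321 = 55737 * 33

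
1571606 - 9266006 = - 7694400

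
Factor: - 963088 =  - 2^4*7^1*8599^1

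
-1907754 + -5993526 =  - 7901280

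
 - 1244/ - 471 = 2  +  302/471  =  2.64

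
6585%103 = 96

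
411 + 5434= 5845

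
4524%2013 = 498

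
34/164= 17/82 = 0.21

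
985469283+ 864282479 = 1849751762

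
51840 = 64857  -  13017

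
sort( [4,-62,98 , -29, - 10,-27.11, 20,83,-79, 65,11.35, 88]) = [ - 79,-62, - 29,-27.11, - 10,  4, 11.35,20, 65 , 83, 88, 98]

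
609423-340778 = 268645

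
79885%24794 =5503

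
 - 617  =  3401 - 4018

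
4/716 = 1/179 = 0.01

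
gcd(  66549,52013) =1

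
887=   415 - -472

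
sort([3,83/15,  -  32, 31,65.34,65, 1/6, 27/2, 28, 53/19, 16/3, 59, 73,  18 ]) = [ - 32, 1/6, 53/19,3, 16/3, 83/15, 27/2,18, 28, 31,59,65, 65.34, 73] 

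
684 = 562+122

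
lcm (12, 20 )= 60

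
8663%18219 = 8663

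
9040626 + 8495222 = 17535848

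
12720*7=89040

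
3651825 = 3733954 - 82129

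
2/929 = 2/929=0.00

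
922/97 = 9 + 49/97 = 9.51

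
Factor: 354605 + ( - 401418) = -13^2*277^1=-  46813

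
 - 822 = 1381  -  2203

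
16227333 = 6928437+9298896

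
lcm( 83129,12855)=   1246935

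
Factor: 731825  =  5^2*73^1*401^1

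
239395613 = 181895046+57500567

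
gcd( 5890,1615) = 95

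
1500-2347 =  - 847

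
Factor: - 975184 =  -2^4*7^1 * 8707^1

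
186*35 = 6510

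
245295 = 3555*69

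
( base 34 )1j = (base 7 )104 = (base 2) 110101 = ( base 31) 1m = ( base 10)53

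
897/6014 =897/6014 = 0.15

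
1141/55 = 1141/55 = 20.75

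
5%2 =1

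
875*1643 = 1437625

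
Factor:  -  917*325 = - 5^2*7^1*13^1*131^1  =  - 298025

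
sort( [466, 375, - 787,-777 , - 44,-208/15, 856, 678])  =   [-787, - 777, - 44, - 208/15,  375, 466, 678,856]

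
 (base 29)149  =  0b1111000110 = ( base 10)966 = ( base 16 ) 3C6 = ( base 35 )RL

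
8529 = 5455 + 3074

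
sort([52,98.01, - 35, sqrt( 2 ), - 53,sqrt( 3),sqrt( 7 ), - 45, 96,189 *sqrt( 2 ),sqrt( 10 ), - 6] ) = [ - 53, -45,- 35, - 6,sqrt( 2),sqrt(3 ),sqrt(7),sqrt ( 10 ),52, 96  ,  98.01, 189*sqrt( 2 )]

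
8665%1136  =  713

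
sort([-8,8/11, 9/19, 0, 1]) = [ - 8,0,  9/19, 8/11,1]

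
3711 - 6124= - 2413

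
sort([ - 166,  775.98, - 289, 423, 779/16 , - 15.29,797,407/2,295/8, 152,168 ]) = [-289,  -  166, - 15.29, 295/8,779/16, 152,168,  407/2,423,775.98,797]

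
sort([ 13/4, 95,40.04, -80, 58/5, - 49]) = [ - 80, - 49,13/4, 58/5, 40.04, 95 ]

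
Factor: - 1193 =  - 1193^1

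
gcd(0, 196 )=196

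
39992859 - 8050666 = 31942193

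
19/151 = 19/151 = 0.13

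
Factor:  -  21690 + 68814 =47124  =  2^2*3^2*7^1*11^1*17^1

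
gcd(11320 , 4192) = 8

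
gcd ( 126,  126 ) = 126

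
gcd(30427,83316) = 1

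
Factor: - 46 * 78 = -2^2*3^1*13^1 * 23^1 = -3588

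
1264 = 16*79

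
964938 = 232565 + 732373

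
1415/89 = 1415/89= 15.90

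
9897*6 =59382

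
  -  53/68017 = - 1+67964/68017 = - 0.00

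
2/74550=1/37275 = 0.00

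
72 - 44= 28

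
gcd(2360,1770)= 590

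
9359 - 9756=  - 397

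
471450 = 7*67350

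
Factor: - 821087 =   -  241^1 *3407^1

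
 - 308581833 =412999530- 721581363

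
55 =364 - 309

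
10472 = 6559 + 3913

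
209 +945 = 1154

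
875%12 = 11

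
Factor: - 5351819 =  - 11^1 *107^1 *4547^1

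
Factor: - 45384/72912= - 2^( - 1)*7^ ( - 2 )  *61^1 = -  61/98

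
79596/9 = 8844 = 8844.00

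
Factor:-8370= - 2^1 * 3^3  *5^1 * 31^1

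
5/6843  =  5/6843 = 0.00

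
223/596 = 223/596 = 0.37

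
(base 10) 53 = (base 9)58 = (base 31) 1M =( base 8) 65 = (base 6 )125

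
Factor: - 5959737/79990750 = - 2^( - 1 ) * 3^4*5^( - 3) * 23^1*43^( - 1)*457^1*1063^(- 1)=- 851391/11427250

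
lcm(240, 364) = 21840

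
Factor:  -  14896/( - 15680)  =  19/20  =  2^(-2)*5^(  -  1 )* 19^1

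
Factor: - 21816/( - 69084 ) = 2^1*3^1*19^( -1) =6/19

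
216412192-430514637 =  - 214102445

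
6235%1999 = 238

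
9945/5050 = 1989/1010 =1.97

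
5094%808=246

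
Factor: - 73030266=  - 2^1*3^2*17^1*41^1*5821^1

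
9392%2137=844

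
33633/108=3737/12 = 311.42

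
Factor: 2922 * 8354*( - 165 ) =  - 4027714020 = -  2^2*3^2 * 5^1 * 11^1*487^1*4177^1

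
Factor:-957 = - 3^1*11^1*29^1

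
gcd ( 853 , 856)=1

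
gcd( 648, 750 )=6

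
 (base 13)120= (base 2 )11000011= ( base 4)3003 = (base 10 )195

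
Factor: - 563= - 563^1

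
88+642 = 730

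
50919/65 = 50919/65= 783.37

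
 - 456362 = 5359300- 5815662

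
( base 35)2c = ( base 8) 122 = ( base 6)214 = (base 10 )82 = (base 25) 37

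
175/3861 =175/3861=0.05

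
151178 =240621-89443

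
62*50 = 3100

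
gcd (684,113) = 1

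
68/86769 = 68/86769 = 0.00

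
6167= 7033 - 866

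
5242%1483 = 793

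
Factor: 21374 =2^1 *10687^1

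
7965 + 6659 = 14624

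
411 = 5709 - 5298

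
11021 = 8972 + 2049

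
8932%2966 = 34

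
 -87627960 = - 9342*9380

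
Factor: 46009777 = 11^1*53^1*78919^1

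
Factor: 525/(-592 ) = - 2^( - 4 )*3^1*5^2*7^1*37^( - 1 ) 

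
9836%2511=2303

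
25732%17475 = 8257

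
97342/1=97342 = 97342.00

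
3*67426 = 202278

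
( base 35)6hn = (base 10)7968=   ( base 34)6UC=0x1F20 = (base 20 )ji8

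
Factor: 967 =967^1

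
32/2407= 32/2407 = 0.01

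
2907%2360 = 547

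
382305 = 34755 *11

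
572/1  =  572 =572.00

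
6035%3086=2949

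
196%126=70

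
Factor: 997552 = 2^4*62347^1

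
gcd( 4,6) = 2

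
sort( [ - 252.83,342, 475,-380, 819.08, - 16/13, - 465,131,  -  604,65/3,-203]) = [ - 604 , - 465, - 380 , -252.83, - 203, - 16/13, 65/3,131,342,475,819.08]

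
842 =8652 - 7810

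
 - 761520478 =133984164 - 895504642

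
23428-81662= - 58234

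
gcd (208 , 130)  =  26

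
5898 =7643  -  1745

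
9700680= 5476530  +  4224150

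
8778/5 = 8778/5= 1755.60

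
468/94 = 4+46/47 = 4.98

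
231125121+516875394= 748000515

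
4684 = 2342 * 2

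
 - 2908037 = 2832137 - 5740174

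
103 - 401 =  - 298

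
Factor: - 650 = -2^1*5^2*13^1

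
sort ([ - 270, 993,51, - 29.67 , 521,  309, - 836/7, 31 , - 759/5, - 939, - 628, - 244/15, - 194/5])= [-939,  -  628, - 270, - 759/5, - 836/7, - 194/5,  -  29.67 , - 244/15,31,  51, 309,521, 993]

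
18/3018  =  3/503 = 0.01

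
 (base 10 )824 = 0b1100111000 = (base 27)13E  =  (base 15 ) 39E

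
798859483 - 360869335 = 437990148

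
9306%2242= 338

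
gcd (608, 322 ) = 2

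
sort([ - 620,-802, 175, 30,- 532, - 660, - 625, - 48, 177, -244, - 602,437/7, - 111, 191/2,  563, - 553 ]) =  [ - 802, - 660, - 625,-620, - 602, - 553, - 532, - 244, - 111,-48, 30,437/7, 191/2, 175,  177, 563]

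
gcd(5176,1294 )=1294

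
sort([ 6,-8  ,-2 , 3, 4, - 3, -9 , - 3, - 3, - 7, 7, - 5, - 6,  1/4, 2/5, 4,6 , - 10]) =[-10, - 9, - 8, - 7, - 6, - 5,-3, - 3, - 3, - 2, 1/4, 2/5, 3, 4, 4, 6, 6, 7 ]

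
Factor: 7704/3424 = 2^( - 2)*3^2 = 9/4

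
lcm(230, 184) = 920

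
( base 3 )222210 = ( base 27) QL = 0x2d3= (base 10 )723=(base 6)3203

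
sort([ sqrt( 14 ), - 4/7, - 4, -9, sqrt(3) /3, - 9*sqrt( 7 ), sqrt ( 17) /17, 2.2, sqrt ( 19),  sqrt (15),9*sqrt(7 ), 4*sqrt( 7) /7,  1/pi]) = [ - 9*sqrt(7), - 9, -4, - 4/7, sqrt(17 ) /17, 1/pi,sqrt( 3) /3,4*sqrt(7) /7, 2.2, sqrt(14),sqrt(15 ),sqrt( 19) , 9*sqrt( 7) ]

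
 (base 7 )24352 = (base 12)381A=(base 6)45234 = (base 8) 14326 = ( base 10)6358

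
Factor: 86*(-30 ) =  -  2^2*3^1*5^1*43^1 =- 2580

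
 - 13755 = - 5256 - 8499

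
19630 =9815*2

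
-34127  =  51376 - 85503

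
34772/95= 34772/95 = 366.02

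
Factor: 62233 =62233^1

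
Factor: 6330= 2^1*3^1*5^1*211^1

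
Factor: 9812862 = 2^1*3^2*239^1*2281^1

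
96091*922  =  88595902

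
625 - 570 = 55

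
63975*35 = 2239125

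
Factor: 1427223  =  3^1*7^3*19^1*73^1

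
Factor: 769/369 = 3^( - 2)*41^( - 1 )*769^1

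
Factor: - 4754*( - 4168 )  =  2^4*521^1*2377^1 = 19814672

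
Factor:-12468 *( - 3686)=45957048 = 2^3*3^1*19^1*97^1*1039^1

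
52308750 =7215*7250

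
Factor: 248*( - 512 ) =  -2^12*31^1 = - 126976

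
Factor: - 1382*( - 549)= 2^1*3^2*61^1 *691^1 =758718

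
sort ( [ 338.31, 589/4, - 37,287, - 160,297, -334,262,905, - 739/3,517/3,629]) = [ - 334, - 739/3,- 160, - 37,589/4,517/3,262, 287,297 , 338.31,629, 905] 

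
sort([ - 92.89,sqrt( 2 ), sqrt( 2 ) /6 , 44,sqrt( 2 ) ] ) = [ - 92.89 , sqrt(2)/6, sqrt( 2), sqrt( 2), 44] 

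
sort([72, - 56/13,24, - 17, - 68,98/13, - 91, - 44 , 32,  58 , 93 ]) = [ - 91, - 68, - 44, - 17, - 56/13, 98/13 , 24,  32, 58,  72, 93 ] 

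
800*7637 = 6109600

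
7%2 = 1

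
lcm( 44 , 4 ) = 44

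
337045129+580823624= 917868753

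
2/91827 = 2/91827 = 0.00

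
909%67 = 38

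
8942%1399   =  548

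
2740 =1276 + 1464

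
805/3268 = 805/3268 = 0.25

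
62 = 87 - 25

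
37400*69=2580600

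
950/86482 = 475/43241= 0.01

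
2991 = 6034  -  3043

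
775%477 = 298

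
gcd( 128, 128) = 128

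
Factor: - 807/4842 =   -  2^(-1 )*3^( - 1)=-1/6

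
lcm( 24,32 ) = 96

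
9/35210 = 9/35210 =0.00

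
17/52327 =17/52327 = 0.00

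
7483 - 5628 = 1855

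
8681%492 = 317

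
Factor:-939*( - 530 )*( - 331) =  - 2^1*3^1 * 5^1 * 53^1*313^1 *331^1=- 164728770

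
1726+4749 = 6475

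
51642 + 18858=70500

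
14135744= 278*50848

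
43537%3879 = 868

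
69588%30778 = 8032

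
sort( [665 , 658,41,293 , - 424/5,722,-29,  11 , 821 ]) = [ - 424/5, - 29, 11 , 41 , 293, 658,  665 , 722 , 821 ]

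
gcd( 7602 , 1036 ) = 14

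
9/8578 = 9/8578  =  0.00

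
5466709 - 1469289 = 3997420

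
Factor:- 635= -5^1*127^1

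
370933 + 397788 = 768721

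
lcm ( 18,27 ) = 54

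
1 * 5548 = 5548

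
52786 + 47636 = 100422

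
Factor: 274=2^1*137^1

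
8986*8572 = 77027992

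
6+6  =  12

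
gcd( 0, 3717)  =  3717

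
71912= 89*808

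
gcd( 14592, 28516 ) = 4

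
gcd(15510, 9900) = 330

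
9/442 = 9/442 =0.02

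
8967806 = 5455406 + 3512400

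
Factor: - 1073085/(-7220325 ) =5^( - 1 )*7^( - 1 )*13^1*17^( - 1)*809^(  -  1)*5503^1  =  71539/481355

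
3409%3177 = 232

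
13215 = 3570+9645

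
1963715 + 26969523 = 28933238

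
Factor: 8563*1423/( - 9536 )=-2^( - 6) * 149^( - 1)*1423^1 * 8563^1 = - 12185149/9536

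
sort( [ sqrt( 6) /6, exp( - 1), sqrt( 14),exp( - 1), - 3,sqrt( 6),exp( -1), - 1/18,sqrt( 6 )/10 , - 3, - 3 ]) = [ - 3, - 3, - 3, - 1/18,sqrt ( 6)/10,exp(  -  1 ),exp(-1),exp( - 1),sqrt(6)/6, sqrt ( 6), sqrt ( 14) ]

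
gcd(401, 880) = 1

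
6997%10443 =6997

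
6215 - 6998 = - 783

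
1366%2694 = 1366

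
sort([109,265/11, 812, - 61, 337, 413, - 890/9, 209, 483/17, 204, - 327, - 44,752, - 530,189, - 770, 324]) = [  -  770,  -  530, - 327, - 890/9 , - 61,  -  44,265/11, 483/17, 109, 189, 204,  209,  324,337,413 , 752 , 812]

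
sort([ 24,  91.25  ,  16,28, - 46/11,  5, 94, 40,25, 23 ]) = [ - 46/11, 5,16, 23,  24, 25, 28,  40,  91.25,94] 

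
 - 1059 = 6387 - 7446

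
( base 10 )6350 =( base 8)14316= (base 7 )24341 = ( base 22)D2E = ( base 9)8635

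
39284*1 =39284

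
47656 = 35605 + 12051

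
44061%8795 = 86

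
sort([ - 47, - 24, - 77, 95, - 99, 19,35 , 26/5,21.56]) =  [ - 99 , - 77, - 47 , - 24 , 26/5,19, 21.56,35 , 95 ] 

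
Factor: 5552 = 2^4*347^1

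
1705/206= 8 + 57/206 = 8.28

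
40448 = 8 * 5056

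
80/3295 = 16/659 = 0.02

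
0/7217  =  0 =0.00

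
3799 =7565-3766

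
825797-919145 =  - 93348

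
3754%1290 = 1174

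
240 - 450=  - 210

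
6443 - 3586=2857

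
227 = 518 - 291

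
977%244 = 1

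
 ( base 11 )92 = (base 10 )101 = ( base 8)145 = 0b1100101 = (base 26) 3N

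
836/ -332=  - 3 + 40/83 = - 2.52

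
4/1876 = 1/469 = 0.00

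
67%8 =3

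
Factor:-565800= -2^3*3^1*5^2*23^1*41^1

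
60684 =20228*3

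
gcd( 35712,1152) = 1152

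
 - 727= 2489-3216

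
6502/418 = 3251/209 = 15.56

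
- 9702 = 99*( - 98 ) 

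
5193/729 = 7 + 10/81=7.12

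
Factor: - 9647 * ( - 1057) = 7^1*11^1*151^1*877^1 = 10196879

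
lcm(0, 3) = 0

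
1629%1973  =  1629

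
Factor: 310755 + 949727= 1260482  =  2^1*17^1*131^1*283^1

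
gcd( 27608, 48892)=68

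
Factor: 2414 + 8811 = 11225 = 5^2*449^1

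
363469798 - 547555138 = - 184085340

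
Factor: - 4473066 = - 2^1*3^1* 13^1*57347^1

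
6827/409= 16 +283/409 = 16.69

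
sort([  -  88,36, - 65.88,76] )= [ - 88, - 65.88, 36,76]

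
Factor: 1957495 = 5^1*31^1 *73^1*  173^1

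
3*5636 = 16908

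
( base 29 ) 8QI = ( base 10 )7500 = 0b1110101001100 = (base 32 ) 7ac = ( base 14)2A3A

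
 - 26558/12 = -13279/6= - 2213.17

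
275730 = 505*546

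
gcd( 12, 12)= 12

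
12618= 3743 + 8875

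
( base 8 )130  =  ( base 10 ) 88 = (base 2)1011000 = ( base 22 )40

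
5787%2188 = 1411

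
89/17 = 5 + 4/17 = 5.24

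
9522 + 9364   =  18886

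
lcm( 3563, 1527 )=10689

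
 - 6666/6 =-1111 = - 1111.00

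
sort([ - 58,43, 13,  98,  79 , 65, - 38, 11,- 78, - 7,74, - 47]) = [-78, - 58,  -  47,-38,  -  7,11,13, 43, 65, 74,79,  98 ]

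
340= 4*85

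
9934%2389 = 378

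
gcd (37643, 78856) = 1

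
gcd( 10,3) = 1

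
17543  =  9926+7617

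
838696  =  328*2557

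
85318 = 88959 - 3641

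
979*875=856625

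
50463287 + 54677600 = 105140887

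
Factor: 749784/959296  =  93723/119912  =  2^ ( - 3 )*3^1*7^1* 13^( - 1)*1153^(-1 )*4463^1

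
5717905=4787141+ 930764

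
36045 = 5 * 7209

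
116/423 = 116/423 = 0.27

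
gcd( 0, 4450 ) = 4450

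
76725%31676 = 13373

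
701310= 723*970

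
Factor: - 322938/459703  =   - 2^1*3^2 * 7^1*11^1 * 233^1*459703^( - 1) 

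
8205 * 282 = 2313810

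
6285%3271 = 3014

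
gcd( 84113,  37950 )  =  1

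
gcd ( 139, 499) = 1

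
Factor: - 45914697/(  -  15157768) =2^ ( - 3)*3^2*19^1*61^ (-1) * 89^( - 1)*349^( -1 ) * 268507^1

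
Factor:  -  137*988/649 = -135356/649=- 2^2*11^( - 1)*13^1*19^1 *59^( - 1)*137^1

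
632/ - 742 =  - 316/371 = -  0.85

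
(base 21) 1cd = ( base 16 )2c2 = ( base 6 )3134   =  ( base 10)706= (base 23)17G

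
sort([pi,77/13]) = [ pi, 77/13]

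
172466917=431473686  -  259006769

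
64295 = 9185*7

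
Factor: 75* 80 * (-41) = -2^4*3^1*5^3*41^1 = - 246000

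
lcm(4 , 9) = 36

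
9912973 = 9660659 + 252314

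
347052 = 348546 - 1494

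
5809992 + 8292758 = 14102750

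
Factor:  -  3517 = - 3517^1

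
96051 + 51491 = 147542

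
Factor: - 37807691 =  - 37807691^1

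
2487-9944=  - 7457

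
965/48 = 965/48 = 20.10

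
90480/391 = 90480/391 = 231.41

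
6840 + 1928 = 8768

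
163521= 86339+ 77182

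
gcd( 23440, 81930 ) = 10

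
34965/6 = 5827 +1/2= 5827.50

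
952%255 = 187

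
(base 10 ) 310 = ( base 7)622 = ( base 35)8U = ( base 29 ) ak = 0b100110110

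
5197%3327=1870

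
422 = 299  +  123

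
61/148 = 61/148 = 0.41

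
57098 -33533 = 23565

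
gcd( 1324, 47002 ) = 662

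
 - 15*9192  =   - 137880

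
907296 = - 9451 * ( - 96)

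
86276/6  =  43138/3 = 14379.33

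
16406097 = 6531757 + 9874340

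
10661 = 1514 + 9147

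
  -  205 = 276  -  481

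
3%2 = 1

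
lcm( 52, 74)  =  1924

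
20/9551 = 20/9551 = 0.00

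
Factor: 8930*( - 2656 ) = - 23718080 = - 2^6*5^1*19^1*47^1*83^1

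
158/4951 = 158/4951 = 0.03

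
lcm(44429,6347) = 44429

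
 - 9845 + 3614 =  - 6231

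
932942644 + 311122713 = 1244065357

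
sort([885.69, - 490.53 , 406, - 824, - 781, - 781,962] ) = [ - 824, - 781, - 781,  -  490.53,406, 885.69,962] 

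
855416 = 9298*92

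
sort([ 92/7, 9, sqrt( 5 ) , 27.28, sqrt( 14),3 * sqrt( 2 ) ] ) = [sqrt(5), sqrt( 14), 3*sqrt(2),9, 92/7, 27.28 ]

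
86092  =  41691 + 44401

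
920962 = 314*2933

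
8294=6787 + 1507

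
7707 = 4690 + 3017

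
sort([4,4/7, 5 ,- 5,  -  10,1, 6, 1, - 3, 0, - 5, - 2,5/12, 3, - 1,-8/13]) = [ - 10, - 5,  -  5, - 3,  -  2, - 1,-8/13, 0, 5/12, 4/7, 1, 1, 3, 4, 5,  6]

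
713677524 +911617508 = 1625295032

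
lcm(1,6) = 6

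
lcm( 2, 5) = 10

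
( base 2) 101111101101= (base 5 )44203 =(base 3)11012002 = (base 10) 3053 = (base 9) 4162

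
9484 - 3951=5533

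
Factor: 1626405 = 3^1* 5^1*11^1*9857^1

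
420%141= 138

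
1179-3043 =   -  1864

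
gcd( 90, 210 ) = 30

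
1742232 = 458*3804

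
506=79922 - 79416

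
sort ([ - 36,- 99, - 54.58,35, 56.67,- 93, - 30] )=[ - 99 , - 93,-54.58,- 36, - 30 , 35, 56.67]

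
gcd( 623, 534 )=89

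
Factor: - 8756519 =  - 8756519^1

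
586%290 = 6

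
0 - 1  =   - 1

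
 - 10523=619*(  -  17)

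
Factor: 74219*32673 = 3^1*10891^1*74219^1 = 2424957387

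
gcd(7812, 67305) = 21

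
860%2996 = 860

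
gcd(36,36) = 36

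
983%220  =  103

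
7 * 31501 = 220507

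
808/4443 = 808/4443 =0.18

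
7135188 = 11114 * 642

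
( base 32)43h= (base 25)6i9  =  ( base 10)4209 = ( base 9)5686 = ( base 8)10161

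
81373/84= 81373/84 = 968.73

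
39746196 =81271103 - 41524907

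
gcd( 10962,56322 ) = 378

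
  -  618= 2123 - 2741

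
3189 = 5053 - 1864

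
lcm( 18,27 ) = 54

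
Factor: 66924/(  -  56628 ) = - 11^( - 1 )*13^1 = - 13/11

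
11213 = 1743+9470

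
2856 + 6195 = 9051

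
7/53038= 7/53038 = 0.00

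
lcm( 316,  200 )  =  15800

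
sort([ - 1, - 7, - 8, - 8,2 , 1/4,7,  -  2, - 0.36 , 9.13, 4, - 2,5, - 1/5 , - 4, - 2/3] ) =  [ - 8, - 8, - 7, - 4,-2, - 2, - 1, - 2/3, - 0.36,-1/5,1/4,2,4,5, 7,9.13 ]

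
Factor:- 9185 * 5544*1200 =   -  2^7 * 3^3*5^3*7^1 * 11^2*167^1 = -  61105968000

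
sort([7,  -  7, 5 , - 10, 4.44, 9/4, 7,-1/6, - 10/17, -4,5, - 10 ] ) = [ - 10,-10,-7,-4, - 10/17,-1/6, 9/4,4.44, 5, 5, 7,7] 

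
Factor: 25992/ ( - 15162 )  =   - 2^2*3^1 * 7^(-1) = - 12/7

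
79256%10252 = 7492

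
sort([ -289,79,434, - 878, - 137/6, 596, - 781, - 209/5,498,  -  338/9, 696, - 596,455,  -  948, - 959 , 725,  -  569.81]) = [ - 959,-948,  -  878, - 781, - 596, - 569.81,-289,-209/5,- 338/9, - 137/6 , 79  ,  434, 455, 498,  596, 696, 725]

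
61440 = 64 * 960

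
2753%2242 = 511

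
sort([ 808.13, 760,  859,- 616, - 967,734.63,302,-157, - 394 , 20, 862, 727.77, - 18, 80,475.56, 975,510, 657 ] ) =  [ - 967, - 616, - 394, - 157, - 18,20,80, 302 , 475.56 , 510, 657, 727.77,734.63,760,808.13, 859,862,975 ] 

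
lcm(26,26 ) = 26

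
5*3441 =17205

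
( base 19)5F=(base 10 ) 110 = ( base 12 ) 92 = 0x6E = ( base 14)7C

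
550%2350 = 550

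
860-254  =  606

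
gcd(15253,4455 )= 1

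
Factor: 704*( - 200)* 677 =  - 95321600 = - 2^9*5^2*11^1*677^1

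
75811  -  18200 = 57611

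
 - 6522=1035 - 7557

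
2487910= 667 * 3730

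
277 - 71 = 206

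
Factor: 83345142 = 2^1*3^1*191^1*72727^1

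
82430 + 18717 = 101147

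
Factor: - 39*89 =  - 3471 = -3^1*13^1*89^1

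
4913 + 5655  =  10568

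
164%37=16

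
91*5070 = 461370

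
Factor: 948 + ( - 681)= 267 =3^1*89^1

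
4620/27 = 1540/9 = 171.11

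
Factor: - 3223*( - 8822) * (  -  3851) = -2^1* 11^2*293^1*401^1*3851^1   =  - 109496661406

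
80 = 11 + 69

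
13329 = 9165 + 4164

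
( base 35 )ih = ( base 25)10M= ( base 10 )647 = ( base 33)JK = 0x287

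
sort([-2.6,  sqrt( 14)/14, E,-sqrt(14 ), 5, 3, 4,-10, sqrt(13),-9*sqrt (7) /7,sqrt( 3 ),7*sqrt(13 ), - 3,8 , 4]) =[ - 10, - sqrt( 14 ), - 9*sqrt(7)/7,-3, - 2.6,sqrt( 14 ) /14,sqrt(3 ),E,  3 , sqrt(13 ), 4,4, 5, 8 , 7*sqrt(13 )]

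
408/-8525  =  -1 + 8117/8525 = - 0.05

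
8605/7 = 8605/7 = 1229.29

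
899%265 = 104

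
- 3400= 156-3556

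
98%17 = 13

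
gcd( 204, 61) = 1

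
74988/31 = 74988/31 = 2418.97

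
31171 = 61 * 511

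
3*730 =2190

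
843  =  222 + 621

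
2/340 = 1/170 = 0.01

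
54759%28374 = 26385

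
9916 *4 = 39664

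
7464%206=48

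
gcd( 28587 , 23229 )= 3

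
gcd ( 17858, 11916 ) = 2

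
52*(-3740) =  - 194480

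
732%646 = 86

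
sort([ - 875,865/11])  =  [ - 875, 865/11]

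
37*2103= 77811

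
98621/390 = 252+341/390 = 252.87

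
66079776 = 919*71904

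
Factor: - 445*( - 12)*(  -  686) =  - 3663240 = - 2^3* 3^1*5^1*  7^3 * 89^1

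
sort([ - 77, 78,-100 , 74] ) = [-100, - 77,  74,78]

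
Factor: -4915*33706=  - 165664990 = - 2^1 * 5^1 *19^1 * 887^1*983^1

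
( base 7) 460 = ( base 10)238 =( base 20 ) BI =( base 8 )356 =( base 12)17a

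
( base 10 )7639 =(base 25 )C5E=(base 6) 55211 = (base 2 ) 1110111010111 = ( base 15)23e4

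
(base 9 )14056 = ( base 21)10CF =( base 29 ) B9G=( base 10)9528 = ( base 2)10010100111000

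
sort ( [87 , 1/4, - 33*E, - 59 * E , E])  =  [ - 59 *E, - 33*E , 1/4, E , 87] 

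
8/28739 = 8/28739 = 0.00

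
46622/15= 3108 + 2/15 = 3108.13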